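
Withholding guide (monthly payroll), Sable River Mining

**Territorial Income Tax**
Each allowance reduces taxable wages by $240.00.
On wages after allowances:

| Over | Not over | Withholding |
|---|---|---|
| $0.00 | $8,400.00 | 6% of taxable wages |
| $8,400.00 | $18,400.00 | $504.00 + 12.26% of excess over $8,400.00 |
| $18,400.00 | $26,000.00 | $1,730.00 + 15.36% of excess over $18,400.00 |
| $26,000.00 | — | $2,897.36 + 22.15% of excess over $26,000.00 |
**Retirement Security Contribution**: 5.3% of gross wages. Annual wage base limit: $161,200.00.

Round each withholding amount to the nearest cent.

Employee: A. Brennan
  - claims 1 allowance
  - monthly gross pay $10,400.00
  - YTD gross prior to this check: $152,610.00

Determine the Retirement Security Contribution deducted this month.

$455.27

Retirement Security Contribution: cap $161,200.00 − YTD $152,610.00 = $8,590.00 subject; 5.3% × $8,590.00 = $455.27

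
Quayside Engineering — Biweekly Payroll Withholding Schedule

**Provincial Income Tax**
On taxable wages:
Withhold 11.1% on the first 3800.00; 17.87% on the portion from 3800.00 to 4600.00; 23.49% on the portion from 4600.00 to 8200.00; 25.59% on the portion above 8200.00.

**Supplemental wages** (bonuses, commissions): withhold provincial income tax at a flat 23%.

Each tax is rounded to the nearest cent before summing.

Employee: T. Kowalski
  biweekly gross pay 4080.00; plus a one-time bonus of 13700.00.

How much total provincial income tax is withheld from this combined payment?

3622.84

Provincial Income Tax: taxable = 4080.00
  421.80 + 17.87% × (4080.00 − 3800.00) = 421.80 + 17.87% × 280.00 = 471.84
Supplemental (23% flat on bonus): 23% × 13700.00 = 3151.00
Total provincial income tax: 471.84 + 3151.00 = 3622.84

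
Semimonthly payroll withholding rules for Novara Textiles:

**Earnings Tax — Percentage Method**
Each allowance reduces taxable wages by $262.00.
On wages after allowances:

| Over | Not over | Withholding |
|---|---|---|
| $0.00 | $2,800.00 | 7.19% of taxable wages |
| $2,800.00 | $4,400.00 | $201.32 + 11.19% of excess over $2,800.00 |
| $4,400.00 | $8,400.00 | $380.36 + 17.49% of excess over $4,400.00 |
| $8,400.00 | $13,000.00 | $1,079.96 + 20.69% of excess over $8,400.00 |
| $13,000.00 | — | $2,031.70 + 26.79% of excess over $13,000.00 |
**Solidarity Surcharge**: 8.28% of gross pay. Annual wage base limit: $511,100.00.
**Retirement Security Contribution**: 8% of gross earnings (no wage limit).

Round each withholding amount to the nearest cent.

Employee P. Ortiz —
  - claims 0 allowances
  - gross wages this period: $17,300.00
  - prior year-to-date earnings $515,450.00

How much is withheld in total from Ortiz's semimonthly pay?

Earnings Tax: taxable = $17,300.00
  $2,031.70 + 26.79% × ($17,300.00 − $13,000.00) = $2,031.70 + 26.79% × $4,300.00 = $3,183.67
Solidarity Surcharge: YTD $515,450.00 ≥ cap $511,100.00 → $0.00
Retirement Security Contribution: 8% × $17,300.00 = $1,384.00
Total: $3,183.67 + $0.00 + $1,384.00 = $4,567.67

$4,567.67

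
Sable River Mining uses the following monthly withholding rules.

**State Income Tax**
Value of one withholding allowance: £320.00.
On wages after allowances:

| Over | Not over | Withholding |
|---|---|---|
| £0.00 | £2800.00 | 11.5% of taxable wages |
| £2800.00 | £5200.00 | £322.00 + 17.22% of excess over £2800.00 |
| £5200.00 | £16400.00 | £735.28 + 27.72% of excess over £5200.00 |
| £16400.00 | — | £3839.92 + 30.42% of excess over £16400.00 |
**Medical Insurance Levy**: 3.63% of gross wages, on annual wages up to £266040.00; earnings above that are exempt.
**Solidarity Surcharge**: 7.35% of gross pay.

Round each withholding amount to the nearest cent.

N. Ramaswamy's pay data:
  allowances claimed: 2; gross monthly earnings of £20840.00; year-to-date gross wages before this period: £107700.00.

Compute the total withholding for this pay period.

State Income Tax: taxable = £20840.00 − 2×£320.00 = £20200.00
  £3839.92 + 30.42% × (£20200.00 − £16400.00) = £3839.92 + 30.42% × £3800.00 = £4995.88
Medical Insurance Levy: 3.63% × £20840.00 = £756.49
Solidarity Surcharge: 7.35% × £20840.00 = £1531.74
Total: £4995.88 + £756.49 + £1531.74 = £7284.11

£7284.11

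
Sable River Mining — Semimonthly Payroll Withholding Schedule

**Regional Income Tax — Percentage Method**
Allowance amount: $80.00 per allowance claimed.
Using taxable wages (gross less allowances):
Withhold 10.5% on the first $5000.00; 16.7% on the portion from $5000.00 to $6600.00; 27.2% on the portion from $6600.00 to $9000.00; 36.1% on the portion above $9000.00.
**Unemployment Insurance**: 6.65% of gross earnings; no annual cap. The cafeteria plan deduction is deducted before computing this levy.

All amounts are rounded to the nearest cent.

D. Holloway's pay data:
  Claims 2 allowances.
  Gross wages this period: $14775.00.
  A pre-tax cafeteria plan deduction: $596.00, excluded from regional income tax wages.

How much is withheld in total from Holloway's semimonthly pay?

$4199.76

Regional Income Tax: taxable = $14775.00 − $596.00 − 2×$80.00 = $14019.00
  $1445.00 + 36.1% × ($14019.00 − $9000.00) = $1445.00 + 36.1% × $5019.00 = $3256.86
Unemployment Insurance: 6.65% × $14179.00 = $942.90
Total: $3256.86 + $942.90 = $4199.76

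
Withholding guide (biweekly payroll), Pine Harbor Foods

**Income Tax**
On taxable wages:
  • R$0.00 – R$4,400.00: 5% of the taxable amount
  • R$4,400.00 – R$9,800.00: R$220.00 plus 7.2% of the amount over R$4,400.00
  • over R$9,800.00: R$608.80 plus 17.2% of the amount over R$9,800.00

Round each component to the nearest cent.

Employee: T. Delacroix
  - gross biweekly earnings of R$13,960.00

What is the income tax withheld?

R$1,324.32

Income Tax: taxable = R$13,960.00
  R$608.80 + 17.2% × (R$13,960.00 − R$9,800.00) = R$608.80 + 17.2% × R$4,160.00 = R$1,324.32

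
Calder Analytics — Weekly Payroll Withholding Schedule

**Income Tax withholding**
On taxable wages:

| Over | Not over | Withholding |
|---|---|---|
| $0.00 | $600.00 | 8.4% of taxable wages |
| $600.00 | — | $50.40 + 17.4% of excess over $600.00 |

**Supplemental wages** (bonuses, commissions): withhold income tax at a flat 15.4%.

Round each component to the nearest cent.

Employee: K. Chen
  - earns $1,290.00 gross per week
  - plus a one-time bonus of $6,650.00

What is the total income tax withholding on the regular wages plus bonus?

$1,194.56

Income Tax: taxable = $1,290.00
  $50.40 + 17.4% × ($1,290.00 − $600.00) = $50.40 + 17.4% × $690.00 = $170.46
Supplemental (15.4% flat on bonus): 15.4% × $6,650.00 = $1,024.10
Total income tax: $170.46 + $1,024.10 = $1,194.56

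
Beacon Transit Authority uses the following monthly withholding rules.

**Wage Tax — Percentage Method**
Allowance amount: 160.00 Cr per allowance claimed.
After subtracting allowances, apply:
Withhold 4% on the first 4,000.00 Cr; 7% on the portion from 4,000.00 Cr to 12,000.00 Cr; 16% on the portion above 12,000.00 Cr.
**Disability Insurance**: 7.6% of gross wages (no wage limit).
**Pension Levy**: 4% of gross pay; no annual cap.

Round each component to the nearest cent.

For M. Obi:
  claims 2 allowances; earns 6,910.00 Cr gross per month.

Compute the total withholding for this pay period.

Wage Tax: taxable = 6,910.00 Cr − 2×160.00 Cr = 6,590.00 Cr
  160.00 Cr + 7% × (6,590.00 Cr − 4,000.00 Cr) = 160.00 Cr + 7% × 2,590.00 Cr = 341.30 Cr
Disability Insurance: 7.6% × 6,910.00 Cr = 525.16 Cr
Pension Levy: 4% × 6,910.00 Cr = 276.40 Cr
Total: 341.30 Cr + 525.16 Cr + 276.40 Cr = 1,142.86 Cr

1,142.86 Cr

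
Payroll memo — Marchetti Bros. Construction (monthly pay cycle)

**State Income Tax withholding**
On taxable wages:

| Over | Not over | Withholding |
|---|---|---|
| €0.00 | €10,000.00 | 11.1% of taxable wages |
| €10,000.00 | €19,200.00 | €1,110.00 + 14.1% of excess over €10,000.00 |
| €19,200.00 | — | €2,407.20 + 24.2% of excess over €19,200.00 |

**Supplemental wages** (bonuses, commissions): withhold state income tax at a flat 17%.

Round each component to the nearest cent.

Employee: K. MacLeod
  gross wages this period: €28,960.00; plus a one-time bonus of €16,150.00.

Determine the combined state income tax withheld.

State Income Tax: taxable = €28,960.00
  €2,407.20 + 24.2% × (€28,960.00 − €19,200.00) = €2,407.20 + 24.2% × €9,760.00 = €4,769.12
Supplemental (17% flat on bonus): 17% × €16,150.00 = €2,745.50
Total state income tax: €4,769.12 + €2,745.50 = €7,514.62

€7,514.62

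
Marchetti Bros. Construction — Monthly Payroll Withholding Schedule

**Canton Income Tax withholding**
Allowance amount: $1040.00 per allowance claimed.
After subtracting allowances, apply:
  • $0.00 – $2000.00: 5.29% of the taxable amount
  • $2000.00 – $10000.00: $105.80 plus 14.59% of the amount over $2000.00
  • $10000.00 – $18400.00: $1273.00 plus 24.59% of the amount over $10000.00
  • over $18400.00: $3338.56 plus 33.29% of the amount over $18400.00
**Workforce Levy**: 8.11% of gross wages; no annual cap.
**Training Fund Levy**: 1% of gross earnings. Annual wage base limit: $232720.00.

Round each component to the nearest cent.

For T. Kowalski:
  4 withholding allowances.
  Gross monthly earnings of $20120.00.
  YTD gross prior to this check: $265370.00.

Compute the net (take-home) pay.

Canton Income Tax: taxable = $20120.00 − 4×$1040.00 = $15960.00
  $1273.00 + 24.59% × ($15960.00 − $10000.00) = $1273.00 + 24.59% × $5960.00 = $2738.56
Workforce Levy: 8.11% × $20120.00 = $1631.73
Training Fund Levy: YTD $265370.00 ≥ cap $232720.00 → $0.00
Total withheld: $2738.56 + $1631.73 + $0.00 = $4370.29
Net pay: $20120.00 − $4370.29 = $15749.71

$15749.71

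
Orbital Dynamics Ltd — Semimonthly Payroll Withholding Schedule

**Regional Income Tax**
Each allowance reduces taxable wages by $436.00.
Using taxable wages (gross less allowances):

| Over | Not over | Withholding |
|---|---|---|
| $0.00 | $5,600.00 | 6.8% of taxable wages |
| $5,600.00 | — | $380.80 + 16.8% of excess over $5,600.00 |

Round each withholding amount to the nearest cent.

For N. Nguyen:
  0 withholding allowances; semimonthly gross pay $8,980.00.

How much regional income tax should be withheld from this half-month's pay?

Regional Income Tax: taxable = $8,980.00
  $380.80 + 16.8% × ($8,980.00 − $5,600.00) = $380.80 + 16.8% × $3,380.00 = $948.64

$948.64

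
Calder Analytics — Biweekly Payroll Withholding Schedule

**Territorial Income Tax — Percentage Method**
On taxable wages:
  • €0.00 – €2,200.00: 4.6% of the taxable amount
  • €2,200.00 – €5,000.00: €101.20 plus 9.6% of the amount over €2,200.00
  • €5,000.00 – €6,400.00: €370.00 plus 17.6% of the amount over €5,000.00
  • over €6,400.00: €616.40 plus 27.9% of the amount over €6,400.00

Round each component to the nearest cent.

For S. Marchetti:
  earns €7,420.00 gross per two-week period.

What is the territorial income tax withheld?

€900.98

Territorial Income Tax: taxable = €7,420.00
  €616.40 + 27.9% × (€7,420.00 − €6,400.00) = €616.40 + 27.9% × €1,020.00 = €900.98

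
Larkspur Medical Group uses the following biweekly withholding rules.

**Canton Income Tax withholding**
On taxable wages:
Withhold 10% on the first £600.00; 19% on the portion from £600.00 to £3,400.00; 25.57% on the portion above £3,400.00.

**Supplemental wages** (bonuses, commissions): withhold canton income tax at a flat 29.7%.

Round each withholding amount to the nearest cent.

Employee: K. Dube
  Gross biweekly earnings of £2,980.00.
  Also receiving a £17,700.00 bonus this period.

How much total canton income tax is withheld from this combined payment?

£5,769.10

Canton Income Tax: taxable = £2,980.00
  £60.00 + 19% × (£2,980.00 − £600.00) = £60.00 + 19% × £2,380.00 = £512.20
Supplemental (29.7% flat on bonus): 29.7% × £17,700.00 = £5,256.90
Total canton income tax: £512.20 + £5,256.90 = £5,769.10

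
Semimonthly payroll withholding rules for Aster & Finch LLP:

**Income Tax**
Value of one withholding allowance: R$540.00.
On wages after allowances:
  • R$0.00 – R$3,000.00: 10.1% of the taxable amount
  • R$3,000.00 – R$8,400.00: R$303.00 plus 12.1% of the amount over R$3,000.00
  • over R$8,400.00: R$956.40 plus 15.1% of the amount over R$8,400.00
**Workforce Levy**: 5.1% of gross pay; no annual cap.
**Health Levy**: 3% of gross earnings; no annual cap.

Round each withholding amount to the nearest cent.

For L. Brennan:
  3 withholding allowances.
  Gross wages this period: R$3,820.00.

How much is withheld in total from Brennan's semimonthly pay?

Income Tax: taxable = R$3,820.00 − 3×R$540.00 = R$2,200.00
  10.1% × R$2,200.00 = R$222.20
Workforce Levy: 5.1% × R$3,820.00 = R$194.82
Health Levy: 3% × R$3,820.00 = R$114.60
Total: R$222.20 + R$194.82 + R$114.60 = R$531.62

R$531.62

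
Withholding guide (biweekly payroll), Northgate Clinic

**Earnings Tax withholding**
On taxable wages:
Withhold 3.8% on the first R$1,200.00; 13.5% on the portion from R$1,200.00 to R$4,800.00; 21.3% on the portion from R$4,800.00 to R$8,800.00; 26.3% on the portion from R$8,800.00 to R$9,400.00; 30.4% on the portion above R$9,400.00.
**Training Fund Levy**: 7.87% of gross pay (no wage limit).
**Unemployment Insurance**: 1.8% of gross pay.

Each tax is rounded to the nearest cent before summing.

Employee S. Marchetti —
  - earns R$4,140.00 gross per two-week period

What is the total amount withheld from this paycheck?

R$842.84

Earnings Tax: taxable = R$4,140.00
  R$45.60 + 13.5% × (R$4,140.00 − R$1,200.00) = R$45.60 + 13.5% × R$2,940.00 = R$442.50
Training Fund Levy: 7.87% × R$4,140.00 = R$325.82
Unemployment Insurance: 1.8% × R$4,140.00 = R$74.52
Total: R$442.50 + R$325.82 + R$74.52 = R$842.84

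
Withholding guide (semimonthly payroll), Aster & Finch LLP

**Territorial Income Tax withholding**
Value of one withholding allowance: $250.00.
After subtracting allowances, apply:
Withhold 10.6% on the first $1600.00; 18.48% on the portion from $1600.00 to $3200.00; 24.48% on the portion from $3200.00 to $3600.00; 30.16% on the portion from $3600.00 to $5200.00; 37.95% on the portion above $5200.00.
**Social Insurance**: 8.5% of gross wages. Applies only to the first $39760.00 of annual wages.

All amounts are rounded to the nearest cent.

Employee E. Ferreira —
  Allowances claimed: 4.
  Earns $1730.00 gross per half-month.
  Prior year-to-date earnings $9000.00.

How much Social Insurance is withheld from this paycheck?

$147.05

Social Insurance: 8.5% × $1730.00 = $147.05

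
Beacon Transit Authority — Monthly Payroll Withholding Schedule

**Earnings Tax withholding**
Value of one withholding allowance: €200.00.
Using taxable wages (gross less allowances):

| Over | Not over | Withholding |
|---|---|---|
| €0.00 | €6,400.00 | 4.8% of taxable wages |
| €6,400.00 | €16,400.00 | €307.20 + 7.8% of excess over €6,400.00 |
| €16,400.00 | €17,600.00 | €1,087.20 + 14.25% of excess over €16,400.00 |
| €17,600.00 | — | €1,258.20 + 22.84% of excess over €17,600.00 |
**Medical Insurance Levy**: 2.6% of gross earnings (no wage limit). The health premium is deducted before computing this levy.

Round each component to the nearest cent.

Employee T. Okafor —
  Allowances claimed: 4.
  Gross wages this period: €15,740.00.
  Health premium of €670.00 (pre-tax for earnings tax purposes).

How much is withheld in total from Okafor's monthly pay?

€1,312.88

Earnings Tax: taxable = €15,740.00 − €670.00 − 4×€200.00 = €14,270.00
  €307.20 + 7.8% × (€14,270.00 − €6,400.00) = €307.20 + 7.8% × €7,870.00 = €921.06
Medical Insurance Levy: 2.6% × €15,070.00 = €391.82
Total: €921.06 + €391.82 = €1,312.88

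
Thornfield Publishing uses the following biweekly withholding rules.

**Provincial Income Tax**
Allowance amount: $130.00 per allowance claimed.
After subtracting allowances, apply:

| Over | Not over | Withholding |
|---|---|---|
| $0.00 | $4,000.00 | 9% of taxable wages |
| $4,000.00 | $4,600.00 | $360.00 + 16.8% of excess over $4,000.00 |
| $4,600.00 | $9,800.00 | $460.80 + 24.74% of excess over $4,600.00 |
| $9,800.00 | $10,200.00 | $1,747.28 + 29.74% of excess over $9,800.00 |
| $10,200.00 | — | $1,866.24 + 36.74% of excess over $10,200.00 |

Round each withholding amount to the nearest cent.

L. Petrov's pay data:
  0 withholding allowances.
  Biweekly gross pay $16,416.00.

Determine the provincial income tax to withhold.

Provincial Income Tax: taxable = $16,416.00
  $1,866.24 + 36.74% × ($16,416.00 − $10,200.00) = $1,866.24 + 36.74% × $6,216.00 = $4,150.00

$4,150.00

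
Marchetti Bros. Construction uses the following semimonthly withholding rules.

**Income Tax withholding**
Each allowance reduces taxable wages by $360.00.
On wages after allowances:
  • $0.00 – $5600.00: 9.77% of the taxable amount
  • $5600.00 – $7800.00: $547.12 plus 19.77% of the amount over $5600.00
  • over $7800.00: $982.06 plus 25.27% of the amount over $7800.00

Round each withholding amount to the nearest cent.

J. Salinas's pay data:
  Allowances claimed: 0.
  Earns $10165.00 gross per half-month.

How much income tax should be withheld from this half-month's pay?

Income Tax: taxable = $10165.00
  $982.06 + 25.27% × ($10165.00 − $7800.00) = $982.06 + 25.27% × $2365.00 = $1579.70

$1579.70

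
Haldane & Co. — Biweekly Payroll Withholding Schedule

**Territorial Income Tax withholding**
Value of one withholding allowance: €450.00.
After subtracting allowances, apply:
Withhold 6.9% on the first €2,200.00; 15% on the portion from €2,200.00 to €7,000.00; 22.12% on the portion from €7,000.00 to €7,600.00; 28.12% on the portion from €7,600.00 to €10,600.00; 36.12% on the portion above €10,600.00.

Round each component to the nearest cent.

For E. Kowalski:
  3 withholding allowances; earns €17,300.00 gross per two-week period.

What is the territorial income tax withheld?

Territorial Income Tax: taxable = €17,300.00 − 3×€450.00 = €15,950.00
  €1,848.12 + 36.12% × (€15,950.00 − €10,600.00) = €1,848.12 + 36.12% × €5,350.00 = €3,780.54

€3,780.54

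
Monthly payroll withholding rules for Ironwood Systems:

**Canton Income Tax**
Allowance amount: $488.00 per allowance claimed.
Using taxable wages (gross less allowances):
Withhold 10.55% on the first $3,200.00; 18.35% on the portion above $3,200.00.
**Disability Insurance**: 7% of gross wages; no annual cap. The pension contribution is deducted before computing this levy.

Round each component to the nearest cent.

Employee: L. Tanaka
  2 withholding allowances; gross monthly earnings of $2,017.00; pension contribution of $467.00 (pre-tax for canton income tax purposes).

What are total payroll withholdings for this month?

Canton Income Tax: taxable = $2,017.00 − $467.00 − 2×$488.00 = $574.00
  10.55% × $574.00 = $60.56
Disability Insurance: 7% × $1,550.00 = $108.50
Total: $60.56 + $108.50 = $169.06

$169.06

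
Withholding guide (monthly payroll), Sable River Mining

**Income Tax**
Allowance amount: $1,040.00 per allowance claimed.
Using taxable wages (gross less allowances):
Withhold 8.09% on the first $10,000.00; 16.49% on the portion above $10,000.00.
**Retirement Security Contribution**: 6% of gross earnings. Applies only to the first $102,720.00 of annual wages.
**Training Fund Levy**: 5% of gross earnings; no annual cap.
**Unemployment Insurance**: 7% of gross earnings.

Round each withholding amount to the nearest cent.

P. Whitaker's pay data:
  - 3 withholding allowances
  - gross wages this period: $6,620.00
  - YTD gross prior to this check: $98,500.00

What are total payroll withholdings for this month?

Income Tax: taxable = $6,620.00 − 3×$1,040.00 = $3,500.00
  8.09% × $3,500.00 = $283.15
Retirement Security Contribution: cap $102,720.00 − YTD $98,500.00 = $4,220.00 subject; 6% × $4,220.00 = $253.20
Training Fund Levy: 5% × $6,620.00 = $331.00
Unemployment Insurance: 7% × $6,620.00 = $463.40
Total: $283.15 + $253.20 + $331.00 + $463.40 = $1,330.75

$1,330.75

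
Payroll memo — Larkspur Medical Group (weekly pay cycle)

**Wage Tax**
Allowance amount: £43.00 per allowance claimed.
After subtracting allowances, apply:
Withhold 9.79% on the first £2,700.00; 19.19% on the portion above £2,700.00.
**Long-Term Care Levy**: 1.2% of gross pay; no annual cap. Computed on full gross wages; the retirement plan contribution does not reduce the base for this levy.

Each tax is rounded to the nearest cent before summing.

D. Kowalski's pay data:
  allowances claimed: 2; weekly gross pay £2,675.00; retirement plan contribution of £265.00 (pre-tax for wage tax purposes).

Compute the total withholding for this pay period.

£259.62

Wage Tax: taxable = £2,675.00 − £265.00 − 2×£43.00 = £2,324.00
  9.79% × £2,324.00 = £227.52
Long-Term Care Levy: 1.2% × £2,675.00 = £32.10
Total: £227.52 + £32.10 = £259.62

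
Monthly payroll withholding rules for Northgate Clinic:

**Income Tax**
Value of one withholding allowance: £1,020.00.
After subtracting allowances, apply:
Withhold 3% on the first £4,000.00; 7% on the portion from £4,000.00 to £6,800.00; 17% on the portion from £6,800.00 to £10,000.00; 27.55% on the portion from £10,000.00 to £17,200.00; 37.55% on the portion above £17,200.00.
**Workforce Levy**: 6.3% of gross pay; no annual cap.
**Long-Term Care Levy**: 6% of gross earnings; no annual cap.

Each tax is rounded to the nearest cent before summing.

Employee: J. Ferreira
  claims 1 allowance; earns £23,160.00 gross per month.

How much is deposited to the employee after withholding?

£15,612.75

Income Tax: taxable = £23,160.00 − 1×£1,020.00 = £22,140.00
  £2,843.60 + 37.55% × (£22,140.00 − £17,200.00) = £2,843.60 + 37.55% × £4,940.00 = £4,698.57
Workforce Levy: 6.3% × £23,160.00 = £1,459.08
Long-Term Care Levy: 6% × £23,160.00 = £1,389.60
Total withheld: £4,698.57 + £1,459.08 + £1,389.60 = £7,547.25
Net pay: £23,160.00 − £7,547.25 = £15,612.75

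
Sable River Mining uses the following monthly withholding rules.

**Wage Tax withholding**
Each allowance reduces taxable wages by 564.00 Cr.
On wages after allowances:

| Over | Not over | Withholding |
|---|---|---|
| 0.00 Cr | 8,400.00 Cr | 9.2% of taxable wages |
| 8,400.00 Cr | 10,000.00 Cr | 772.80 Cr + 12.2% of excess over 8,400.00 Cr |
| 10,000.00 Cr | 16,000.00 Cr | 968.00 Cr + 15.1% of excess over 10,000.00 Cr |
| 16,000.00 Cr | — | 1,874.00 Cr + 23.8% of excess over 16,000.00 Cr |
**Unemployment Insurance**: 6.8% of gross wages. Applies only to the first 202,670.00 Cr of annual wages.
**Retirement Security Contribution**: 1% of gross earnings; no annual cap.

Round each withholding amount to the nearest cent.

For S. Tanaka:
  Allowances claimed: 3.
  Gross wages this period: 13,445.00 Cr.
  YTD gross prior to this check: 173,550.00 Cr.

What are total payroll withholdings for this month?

Wage Tax: taxable = 13,445.00 Cr − 3×564.00 Cr = 11,753.00 Cr
  968.00 Cr + 15.1% × (11,753.00 Cr − 10,000.00 Cr) = 968.00 Cr + 15.1% × 1,753.00 Cr = 1,232.70 Cr
Unemployment Insurance: 6.8% × 13,445.00 Cr = 914.26 Cr
Retirement Security Contribution: 1% × 13,445.00 Cr = 134.45 Cr
Total: 1,232.70 Cr + 914.26 Cr + 134.45 Cr = 2,281.41 Cr

2,281.41 Cr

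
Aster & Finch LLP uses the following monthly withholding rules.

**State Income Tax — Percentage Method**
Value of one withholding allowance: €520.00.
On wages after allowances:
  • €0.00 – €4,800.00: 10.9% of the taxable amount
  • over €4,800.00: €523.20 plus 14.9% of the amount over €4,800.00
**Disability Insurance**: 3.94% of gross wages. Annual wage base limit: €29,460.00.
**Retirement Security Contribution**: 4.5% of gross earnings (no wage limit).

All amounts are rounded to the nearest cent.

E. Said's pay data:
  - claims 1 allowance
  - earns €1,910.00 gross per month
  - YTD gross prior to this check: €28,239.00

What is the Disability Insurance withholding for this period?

€48.11

Disability Insurance: cap €29,460.00 − YTD €28,239.00 = €1,221.00 subject; 3.94% × €1,221.00 = €48.11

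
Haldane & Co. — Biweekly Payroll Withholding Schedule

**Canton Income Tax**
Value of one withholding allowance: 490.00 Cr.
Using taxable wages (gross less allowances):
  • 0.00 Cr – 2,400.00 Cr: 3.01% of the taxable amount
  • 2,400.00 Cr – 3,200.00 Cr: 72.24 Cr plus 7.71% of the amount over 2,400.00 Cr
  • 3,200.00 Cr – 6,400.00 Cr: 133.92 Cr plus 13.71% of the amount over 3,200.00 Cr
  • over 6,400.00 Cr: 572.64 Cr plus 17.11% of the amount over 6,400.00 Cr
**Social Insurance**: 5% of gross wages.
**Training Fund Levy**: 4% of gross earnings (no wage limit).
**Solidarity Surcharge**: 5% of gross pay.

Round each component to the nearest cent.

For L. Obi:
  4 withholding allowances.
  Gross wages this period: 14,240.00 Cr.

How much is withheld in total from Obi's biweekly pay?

3,572.31 Cr

Canton Income Tax: taxable = 14,240.00 Cr − 4×490.00 Cr = 12,280.00 Cr
  572.64 Cr + 17.11% × (12,280.00 Cr − 6,400.00 Cr) = 572.64 Cr + 17.11% × 5,880.00 Cr = 1,578.71 Cr
Social Insurance: 5% × 14,240.00 Cr = 712.00 Cr
Training Fund Levy: 4% × 14,240.00 Cr = 569.60 Cr
Solidarity Surcharge: 5% × 14,240.00 Cr = 712.00 Cr
Total: 1,578.71 Cr + 712.00 Cr + 569.60 Cr + 712.00 Cr = 3,572.31 Cr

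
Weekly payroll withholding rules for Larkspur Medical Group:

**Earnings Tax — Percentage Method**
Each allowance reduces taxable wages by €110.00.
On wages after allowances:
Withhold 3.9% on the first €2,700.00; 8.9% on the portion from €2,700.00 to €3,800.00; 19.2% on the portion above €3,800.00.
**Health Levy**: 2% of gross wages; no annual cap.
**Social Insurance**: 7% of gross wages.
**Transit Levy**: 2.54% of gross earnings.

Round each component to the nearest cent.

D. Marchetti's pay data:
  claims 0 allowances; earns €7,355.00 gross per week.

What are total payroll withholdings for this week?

€1,734.53

Earnings Tax: taxable = €7,355.00
  €203.20 + 19.2% × (€7,355.00 − €3,800.00) = €203.20 + 19.2% × €3,555.00 = €885.76
Health Levy: 2% × €7,355.00 = €147.10
Social Insurance: 7% × €7,355.00 = €514.85
Transit Levy: 2.54% × €7,355.00 = €186.82
Total: €885.76 + €147.10 + €514.85 + €186.82 = €1,734.53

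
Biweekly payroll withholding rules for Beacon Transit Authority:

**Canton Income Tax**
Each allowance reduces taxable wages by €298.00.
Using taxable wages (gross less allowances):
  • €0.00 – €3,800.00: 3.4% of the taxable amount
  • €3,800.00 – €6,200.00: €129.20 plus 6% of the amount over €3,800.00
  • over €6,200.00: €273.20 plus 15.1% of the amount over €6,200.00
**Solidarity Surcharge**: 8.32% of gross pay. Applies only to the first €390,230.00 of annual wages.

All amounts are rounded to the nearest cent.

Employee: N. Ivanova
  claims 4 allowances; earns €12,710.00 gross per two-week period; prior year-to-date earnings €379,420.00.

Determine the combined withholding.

€1,975.61

Canton Income Tax: taxable = €12,710.00 − 4×€298.00 = €11,518.00
  €273.20 + 15.1% × (€11,518.00 − €6,200.00) = €273.20 + 15.1% × €5,318.00 = €1,076.22
Solidarity Surcharge: cap €390,230.00 − YTD €379,420.00 = €10,810.00 subject; 8.32% × €10,810.00 = €899.39
Total: €1,076.22 + €899.39 = €1,975.61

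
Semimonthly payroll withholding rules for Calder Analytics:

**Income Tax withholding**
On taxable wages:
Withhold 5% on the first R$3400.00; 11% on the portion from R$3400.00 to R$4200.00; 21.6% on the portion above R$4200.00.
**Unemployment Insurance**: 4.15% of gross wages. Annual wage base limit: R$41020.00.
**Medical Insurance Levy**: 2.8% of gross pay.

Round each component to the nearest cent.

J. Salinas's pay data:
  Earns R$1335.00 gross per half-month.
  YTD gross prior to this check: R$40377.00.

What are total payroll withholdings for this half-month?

Income Tax: taxable = R$1335.00
  5% × R$1335.00 = R$66.75
Unemployment Insurance: cap R$41020.00 − YTD R$40377.00 = R$643.00 subject; 4.15% × R$643.00 = R$26.68
Medical Insurance Levy: 2.8% × R$1335.00 = R$37.38
Total: R$66.75 + R$26.68 + R$37.38 = R$130.81

R$130.81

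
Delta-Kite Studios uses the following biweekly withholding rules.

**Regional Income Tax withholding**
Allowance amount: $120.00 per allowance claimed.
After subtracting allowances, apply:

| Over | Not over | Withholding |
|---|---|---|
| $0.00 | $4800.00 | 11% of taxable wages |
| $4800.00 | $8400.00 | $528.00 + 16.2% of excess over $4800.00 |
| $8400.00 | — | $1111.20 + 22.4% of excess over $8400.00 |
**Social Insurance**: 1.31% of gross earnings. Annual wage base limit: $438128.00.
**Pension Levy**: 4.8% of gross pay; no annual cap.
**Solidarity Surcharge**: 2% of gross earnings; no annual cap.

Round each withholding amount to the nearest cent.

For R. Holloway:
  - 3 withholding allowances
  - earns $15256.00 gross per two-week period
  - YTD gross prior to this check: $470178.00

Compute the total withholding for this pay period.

$3603.71

Regional Income Tax: taxable = $15256.00 − 3×$120.00 = $14896.00
  $1111.20 + 22.4% × ($14896.00 − $8400.00) = $1111.20 + 22.4% × $6496.00 = $2566.30
Social Insurance: YTD $470178.00 ≥ cap $438128.00 → $0.00
Pension Levy: 4.8% × $15256.00 = $732.29
Solidarity Surcharge: 2% × $15256.00 = $305.12
Total: $2566.30 + $0.00 + $732.29 + $305.12 = $3603.71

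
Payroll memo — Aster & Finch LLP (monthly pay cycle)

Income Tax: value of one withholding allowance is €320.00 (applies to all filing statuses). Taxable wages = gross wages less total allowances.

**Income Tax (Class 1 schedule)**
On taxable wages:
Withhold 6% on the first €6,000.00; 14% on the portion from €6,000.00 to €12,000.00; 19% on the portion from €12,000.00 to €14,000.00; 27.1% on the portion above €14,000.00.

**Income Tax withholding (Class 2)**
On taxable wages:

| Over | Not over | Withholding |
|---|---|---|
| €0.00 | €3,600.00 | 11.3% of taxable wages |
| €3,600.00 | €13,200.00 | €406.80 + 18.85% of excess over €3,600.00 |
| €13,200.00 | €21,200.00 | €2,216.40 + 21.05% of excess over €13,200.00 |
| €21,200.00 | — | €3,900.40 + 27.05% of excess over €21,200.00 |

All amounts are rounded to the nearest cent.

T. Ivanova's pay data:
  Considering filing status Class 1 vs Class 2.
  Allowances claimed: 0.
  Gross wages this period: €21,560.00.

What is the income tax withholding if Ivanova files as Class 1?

€3,628.76

Income Tax (Class 1): taxable = €21,560.00
  €1,580.00 + 27.1% × (€21,560.00 − €14,000.00) = €1,580.00 + 27.1% × €7,560.00 = €3,628.76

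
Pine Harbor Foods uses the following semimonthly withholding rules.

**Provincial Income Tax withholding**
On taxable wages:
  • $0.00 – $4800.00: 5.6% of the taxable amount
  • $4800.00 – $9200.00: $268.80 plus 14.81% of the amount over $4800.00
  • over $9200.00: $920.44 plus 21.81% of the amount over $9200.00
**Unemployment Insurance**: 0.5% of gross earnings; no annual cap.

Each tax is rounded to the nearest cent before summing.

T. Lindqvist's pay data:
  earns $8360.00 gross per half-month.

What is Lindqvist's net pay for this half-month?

Provincial Income Tax: taxable = $8360.00
  $268.80 + 14.81% × ($8360.00 − $4800.00) = $268.80 + 14.81% × $3560.00 = $796.04
Unemployment Insurance: 0.5% × $8360.00 = $41.80
Total withheld: $796.04 + $41.80 = $837.84
Net pay: $8360.00 − $837.84 = $7522.16

$7522.16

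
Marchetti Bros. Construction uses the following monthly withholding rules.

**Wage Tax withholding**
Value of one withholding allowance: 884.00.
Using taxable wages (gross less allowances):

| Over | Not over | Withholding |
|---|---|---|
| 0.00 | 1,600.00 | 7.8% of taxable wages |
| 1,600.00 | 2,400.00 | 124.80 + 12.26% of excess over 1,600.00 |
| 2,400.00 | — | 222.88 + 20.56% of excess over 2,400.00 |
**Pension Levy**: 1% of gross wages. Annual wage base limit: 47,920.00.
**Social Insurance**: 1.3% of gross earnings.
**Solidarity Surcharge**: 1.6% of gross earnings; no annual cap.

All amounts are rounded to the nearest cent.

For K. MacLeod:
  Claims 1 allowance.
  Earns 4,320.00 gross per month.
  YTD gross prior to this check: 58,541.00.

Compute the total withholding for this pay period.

561.16

Wage Tax: taxable = 4,320.00 − 1×884.00 = 3,436.00
  222.88 + 20.56% × (3,436.00 − 2,400.00) = 222.88 + 20.56% × 1,036.00 = 435.88
Pension Levy: YTD 58,541.00 ≥ cap 47,920.00 → 0.00
Social Insurance: 1.3% × 4,320.00 = 56.16
Solidarity Surcharge: 1.6% × 4,320.00 = 69.12
Total: 435.88 + 0.00 + 56.16 + 69.12 = 561.16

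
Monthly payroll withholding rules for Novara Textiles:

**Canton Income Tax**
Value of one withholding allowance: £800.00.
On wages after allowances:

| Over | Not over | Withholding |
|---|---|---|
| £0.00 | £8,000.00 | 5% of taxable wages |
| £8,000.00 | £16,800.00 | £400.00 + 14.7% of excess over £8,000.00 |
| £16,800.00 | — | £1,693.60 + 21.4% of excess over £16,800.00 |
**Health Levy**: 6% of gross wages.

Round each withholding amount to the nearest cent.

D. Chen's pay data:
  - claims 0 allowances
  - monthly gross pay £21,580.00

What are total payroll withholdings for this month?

Canton Income Tax: taxable = £21,580.00
  £1,693.60 + 21.4% × (£21,580.00 − £16,800.00) = £1,693.60 + 21.4% × £4,780.00 = £2,716.52
Health Levy: 6% × £21,580.00 = £1,294.80
Total: £2,716.52 + £1,294.80 = £4,011.32

£4,011.32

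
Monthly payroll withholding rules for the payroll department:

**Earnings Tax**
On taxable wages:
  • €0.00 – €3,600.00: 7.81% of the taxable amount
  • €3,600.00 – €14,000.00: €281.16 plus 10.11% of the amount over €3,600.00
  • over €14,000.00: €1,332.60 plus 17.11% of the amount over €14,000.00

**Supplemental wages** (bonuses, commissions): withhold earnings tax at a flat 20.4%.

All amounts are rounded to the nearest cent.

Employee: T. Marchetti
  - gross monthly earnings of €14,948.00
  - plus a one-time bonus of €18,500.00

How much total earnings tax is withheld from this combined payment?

€5,268.80

Earnings Tax: taxable = €14,948.00
  €1,332.60 + 17.11% × (€14,948.00 − €14,000.00) = €1,332.60 + 17.11% × €948.00 = €1,494.80
Supplemental (20.4% flat on bonus): 20.4% × €18,500.00 = €3,774.00
Total earnings tax: €1,494.80 + €3,774.00 = €5,268.80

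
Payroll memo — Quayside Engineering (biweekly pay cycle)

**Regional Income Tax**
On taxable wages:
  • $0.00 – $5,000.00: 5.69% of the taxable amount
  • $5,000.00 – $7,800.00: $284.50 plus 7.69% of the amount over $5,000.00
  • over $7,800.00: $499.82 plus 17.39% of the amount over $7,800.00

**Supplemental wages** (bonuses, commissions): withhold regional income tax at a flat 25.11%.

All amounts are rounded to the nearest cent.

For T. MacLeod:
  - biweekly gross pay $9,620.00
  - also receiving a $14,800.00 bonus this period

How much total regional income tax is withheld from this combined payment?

$4,532.60

Regional Income Tax: taxable = $9,620.00
  $499.82 + 17.39% × ($9,620.00 − $7,800.00) = $499.82 + 17.39% × $1,820.00 = $816.32
Supplemental (25.11% flat on bonus): 25.11% × $14,800.00 = $3,716.28
Total regional income tax: $816.32 + $3,716.28 = $4,532.60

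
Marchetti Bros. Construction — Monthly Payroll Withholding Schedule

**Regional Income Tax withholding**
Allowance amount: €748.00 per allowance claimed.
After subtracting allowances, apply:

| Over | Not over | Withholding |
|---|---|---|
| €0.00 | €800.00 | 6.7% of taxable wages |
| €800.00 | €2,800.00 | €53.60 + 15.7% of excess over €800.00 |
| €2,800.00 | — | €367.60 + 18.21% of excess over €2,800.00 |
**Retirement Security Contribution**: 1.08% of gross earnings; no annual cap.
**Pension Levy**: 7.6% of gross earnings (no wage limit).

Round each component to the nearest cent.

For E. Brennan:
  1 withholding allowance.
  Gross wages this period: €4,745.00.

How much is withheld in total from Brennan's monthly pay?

Regional Income Tax: taxable = €4,745.00 − 1×€748.00 = €3,997.00
  €367.60 + 18.21% × (€3,997.00 − €2,800.00) = €367.60 + 18.21% × €1,197.00 = €585.57
Retirement Security Contribution: 1.08% × €4,745.00 = €51.25
Pension Levy: 7.6% × €4,745.00 = €360.62
Total: €585.57 + €51.25 + €360.62 = €997.44

€997.44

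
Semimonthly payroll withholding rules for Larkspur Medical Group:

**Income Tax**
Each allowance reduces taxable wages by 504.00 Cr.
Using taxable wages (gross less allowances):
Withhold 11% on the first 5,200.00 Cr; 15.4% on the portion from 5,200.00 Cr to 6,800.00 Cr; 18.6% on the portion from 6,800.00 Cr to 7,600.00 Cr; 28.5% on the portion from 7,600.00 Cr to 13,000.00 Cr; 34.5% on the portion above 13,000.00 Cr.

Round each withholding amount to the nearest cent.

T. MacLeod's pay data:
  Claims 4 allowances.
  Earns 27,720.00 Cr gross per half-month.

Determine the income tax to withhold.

6,889.08 Cr

Income Tax: taxable = 27,720.00 Cr − 4×504.00 Cr = 25,704.00 Cr
  2,506.20 Cr + 34.5% × (25,704.00 Cr − 13,000.00 Cr) = 2,506.20 Cr + 34.5% × 12,704.00 Cr = 6,889.08 Cr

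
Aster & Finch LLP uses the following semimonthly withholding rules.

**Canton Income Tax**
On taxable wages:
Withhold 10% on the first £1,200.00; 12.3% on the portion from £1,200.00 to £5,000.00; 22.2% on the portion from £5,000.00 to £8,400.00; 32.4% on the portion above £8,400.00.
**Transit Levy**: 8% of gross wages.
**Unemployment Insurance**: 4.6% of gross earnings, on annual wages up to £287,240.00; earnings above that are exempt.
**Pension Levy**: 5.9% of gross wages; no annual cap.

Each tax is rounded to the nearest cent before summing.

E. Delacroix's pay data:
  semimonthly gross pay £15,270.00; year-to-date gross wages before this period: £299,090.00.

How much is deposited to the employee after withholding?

Canton Income Tax: taxable = £15,270.00
  £1,342.20 + 32.4% × (£15,270.00 − £8,400.00) = £1,342.20 + 32.4% × £6,870.00 = £3,568.08
Transit Levy: 8% × £15,270.00 = £1,221.60
Unemployment Insurance: YTD £299,090.00 ≥ cap £287,240.00 → £0.00
Pension Levy: 5.9% × £15,270.00 = £900.93
Total withheld: £3,568.08 + £1,221.60 + £0.00 + £900.93 = £5,690.61
Net pay: £15,270.00 − £5,690.61 = £9,579.39

£9,579.39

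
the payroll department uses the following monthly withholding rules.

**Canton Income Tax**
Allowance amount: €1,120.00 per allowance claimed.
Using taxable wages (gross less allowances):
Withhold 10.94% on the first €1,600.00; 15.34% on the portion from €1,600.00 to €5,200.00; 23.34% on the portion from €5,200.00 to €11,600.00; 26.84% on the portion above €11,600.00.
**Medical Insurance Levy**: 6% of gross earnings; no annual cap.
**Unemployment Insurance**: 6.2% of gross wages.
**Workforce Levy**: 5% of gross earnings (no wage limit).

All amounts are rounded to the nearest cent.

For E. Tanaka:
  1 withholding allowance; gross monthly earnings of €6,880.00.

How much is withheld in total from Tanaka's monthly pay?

€2,041.34

Canton Income Tax: taxable = €6,880.00 − 1×€1,120.00 = €5,760.00
  €727.28 + 23.34% × (€5,760.00 − €5,200.00) = €727.28 + 23.34% × €560.00 = €857.98
Medical Insurance Levy: 6% × €6,880.00 = €412.80
Unemployment Insurance: 6.2% × €6,880.00 = €426.56
Workforce Levy: 5% × €6,880.00 = €344.00
Total: €857.98 + €412.80 + €426.56 + €344.00 = €2,041.34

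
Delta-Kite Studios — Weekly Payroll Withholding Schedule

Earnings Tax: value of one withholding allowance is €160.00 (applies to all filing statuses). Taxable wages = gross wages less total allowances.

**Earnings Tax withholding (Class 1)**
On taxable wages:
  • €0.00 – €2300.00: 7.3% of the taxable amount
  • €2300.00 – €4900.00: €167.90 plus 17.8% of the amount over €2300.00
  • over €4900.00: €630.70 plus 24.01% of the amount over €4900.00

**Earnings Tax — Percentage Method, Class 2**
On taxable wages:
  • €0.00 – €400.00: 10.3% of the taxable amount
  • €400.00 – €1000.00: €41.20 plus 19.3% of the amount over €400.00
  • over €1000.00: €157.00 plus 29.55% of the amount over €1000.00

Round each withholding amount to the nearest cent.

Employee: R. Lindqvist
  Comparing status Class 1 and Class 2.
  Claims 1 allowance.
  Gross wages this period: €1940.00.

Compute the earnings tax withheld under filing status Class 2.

€387.49

Earnings Tax (Class 2): taxable = €1940.00 − 1×€160.00 = €1780.00
  €157.00 + 29.55% × (€1780.00 − €1000.00) = €157.00 + 29.55% × €780.00 = €387.49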